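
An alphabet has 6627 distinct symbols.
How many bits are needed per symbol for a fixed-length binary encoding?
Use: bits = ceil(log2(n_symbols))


log2(6627) = 12.6941
Bracket: 2^12 = 4096 < 6627 <= 2^13 = 8192
So ceil(log2(6627)) = 13

bits = ceil(log2(6627)) = ceil(12.6941) = 13 bits


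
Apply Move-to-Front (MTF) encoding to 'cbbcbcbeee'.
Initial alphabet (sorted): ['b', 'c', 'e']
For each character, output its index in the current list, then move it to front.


MTF encoding:
'c': index 1 in ['b', 'c', 'e'] -> ['c', 'b', 'e']
'b': index 1 in ['c', 'b', 'e'] -> ['b', 'c', 'e']
'b': index 0 in ['b', 'c', 'e'] -> ['b', 'c', 'e']
'c': index 1 in ['b', 'c', 'e'] -> ['c', 'b', 'e']
'b': index 1 in ['c', 'b', 'e'] -> ['b', 'c', 'e']
'c': index 1 in ['b', 'c', 'e'] -> ['c', 'b', 'e']
'b': index 1 in ['c', 'b', 'e'] -> ['b', 'c', 'e']
'e': index 2 in ['b', 'c', 'e'] -> ['e', 'b', 'c']
'e': index 0 in ['e', 'b', 'c'] -> ['e', 'b', 'c']
'e': index 0 in ['e', 'b', 'c'] -> ['e', 'b', 'c']


Output: [1, 1, 0, 1, 1, 1, 1, 2, 0, 0]


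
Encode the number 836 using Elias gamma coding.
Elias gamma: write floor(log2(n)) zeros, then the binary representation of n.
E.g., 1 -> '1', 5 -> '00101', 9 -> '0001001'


num_bits = floor(log2(836)) + 1 = 10
leading_zeros = num_bits - 1 = 9
binary(836) = 1101000100

Elias gamma(836) = '000000000' + '1101000100' = 0000000001101000100 (19 bits)


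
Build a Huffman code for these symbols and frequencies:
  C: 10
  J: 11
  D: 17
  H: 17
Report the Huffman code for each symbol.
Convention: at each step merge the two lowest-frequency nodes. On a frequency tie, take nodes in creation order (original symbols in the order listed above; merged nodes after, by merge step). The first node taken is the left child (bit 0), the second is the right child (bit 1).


Huffman tree construction:
Step 1: Merge C(10) + J(11) = 21
Step 2: Merge D(17) + H(17) = 34
Step 3: Merge (C+J)(21) + (D+H)(34) = 55
Read each symbol's code off the tree from the root (left child = 0, right child = 1).

Codes:
  C: 00 (length 2)
  J: 01 (length 2)
  D: 10 (length 2)
  H: 11 (length 2)
Average code length: 110/55 = 2.0000 bits/symbol


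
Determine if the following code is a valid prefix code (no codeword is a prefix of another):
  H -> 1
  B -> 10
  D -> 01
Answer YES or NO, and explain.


Checking each pair (does one codeword prefix another?):
  H='1' vs B='10': prefix -- VIOLATION

NO -- this is NOT a valid prefix code. H (1) is a prefix of B (10).


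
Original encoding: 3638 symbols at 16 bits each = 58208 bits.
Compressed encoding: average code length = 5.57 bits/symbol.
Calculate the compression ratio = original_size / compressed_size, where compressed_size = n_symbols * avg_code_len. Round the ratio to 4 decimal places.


original_size = n_symbols * orig_bits = 3638 * 16 = 58208 bits
compressed_size = n_symbols * avg_code_len = 3638 * 5.57 = 20263.66 bits
ratio = original_size / compressed_size = 58208 / 20263.66 = 2.8725

Compression ratio = 2.8725


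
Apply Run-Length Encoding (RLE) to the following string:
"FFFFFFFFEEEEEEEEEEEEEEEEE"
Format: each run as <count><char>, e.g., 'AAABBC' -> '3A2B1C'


Scanning runs left to right:
  i=0: run of 'F' x 8 -> '8F'
  i=8: run of 'E' x 17 -> '17E'

RLE = 8F17E


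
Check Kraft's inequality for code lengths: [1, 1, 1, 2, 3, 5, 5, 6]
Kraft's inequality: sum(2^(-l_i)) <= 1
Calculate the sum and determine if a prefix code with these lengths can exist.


Sum = 2^(-1) + 2^(-1) + 2^(-1) + 2^(-2) + 2^(-3) + 2^(-5) + 2^(-5) + 2^(-6)
    = 0.5 + 0.5 + 0.5 + 0.25 + 0.125 + 0.03125 + 0.03125 + 0.015625
    = 125/64 = 1.953125
Since 1.953125 > 1, Kraft's inequality is NOT satisfied.
A prefix code with these lengths CANNOT exist.

Kraft sum = 1.953125. Not satisfied.


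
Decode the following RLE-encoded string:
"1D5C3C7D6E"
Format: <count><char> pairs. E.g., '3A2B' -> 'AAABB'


Expanding each <count><char> pair:
  1D -> 'D'
  5C -> 'CCCCC'
  3C -> 'CCC'
  7D -> 'DDDDDDD'
  6E -> 'EEEEEE'

Decoded = DCCCCCCCCDDDDDDDEEEEEE


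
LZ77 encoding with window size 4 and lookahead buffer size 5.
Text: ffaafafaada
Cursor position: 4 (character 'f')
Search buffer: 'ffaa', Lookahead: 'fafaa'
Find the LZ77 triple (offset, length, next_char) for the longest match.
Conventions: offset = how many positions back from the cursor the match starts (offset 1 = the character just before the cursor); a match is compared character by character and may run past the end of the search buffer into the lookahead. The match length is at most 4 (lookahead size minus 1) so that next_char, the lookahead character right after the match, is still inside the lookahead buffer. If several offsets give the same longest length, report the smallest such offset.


Try each offset into the search buffer:
  offset=1 (pos 3, char 'a'): match length 0
  offset=2 (pos 2, char 'a'): match length 0
  offset=3 (pos 1, char 'f'): match length 2
  offset=4 (pos 0, char 'f'): match length 1
Longest match has length 2 at offset 3.
next_char = character at position 4 + 2 = 6 -> 'f'

Best match: offset=3, length=2 (matching 'fa' starting at position 1)
LZ77 triple: (3, 2, 'f')


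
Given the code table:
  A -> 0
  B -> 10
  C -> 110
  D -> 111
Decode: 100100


Decoding:
10 -> B
0 -> A
10 -> B
0 -> A


Result: BABA


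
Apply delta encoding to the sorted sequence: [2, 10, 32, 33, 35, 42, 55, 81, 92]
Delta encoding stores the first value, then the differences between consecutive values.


First value: 2
Deltas:
  10 - 2 = 8
  32 - 10 = 22
  33 - 32 = 1
  35 - 33 = 2
  42 - 35 = 7
  55 - 42 = 13
  81 - 55 = 26
  92 - 81 = 11


Delta encoded: [2, 8, 22, 1, 2, 7, 13, 26, 11]


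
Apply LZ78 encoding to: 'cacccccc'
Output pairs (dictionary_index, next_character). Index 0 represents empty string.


LZ78 encoding steps:
Dictionary: {0: ''}
Step 1: w='' (idx 0), next='c' -> output (0, 'c'), add 'c' as idx 1
Step 2: w='' (idx 0), next='a' -> output (0, 'a'), add 'a' as idx 2
Step 3: w='c' (idx 1), next='c' -> output (1, 'c'), add 'cc' as idx 3
Step 4: w='cc' (idx 3), next='c' -> output (3, 'c'), add 'ccc' as idx 4
Step 5: w='c' (idx 1), end of input -> output (1, '')


Encoded: [(0, 'c'), (0, 'a'), (1, 'c'), (3, 'c'), (1, '')]


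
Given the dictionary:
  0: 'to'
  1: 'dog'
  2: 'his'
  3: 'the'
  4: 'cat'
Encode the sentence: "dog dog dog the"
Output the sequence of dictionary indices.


Look up each word in the dictionary:
  'dog' -> 1
  'dog' -> 1
  'dog' -> 1
  'the' -> 3

Encoded: [1, 1, 1, 3]


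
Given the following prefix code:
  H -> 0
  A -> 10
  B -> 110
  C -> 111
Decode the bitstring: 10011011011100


Decoding step by step:
Bits 10 -> A
Bits 0 -> H
Bits 110 -> B
Bits 110 -> B
Bits 111 -> C
Bits 0 -> H
Bits 0 -> H


Decoded message: AHBBCHH


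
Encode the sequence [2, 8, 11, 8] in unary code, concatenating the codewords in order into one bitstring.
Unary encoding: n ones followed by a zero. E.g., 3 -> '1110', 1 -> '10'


Encode each number as n ones followed by a terminating 0:
  2 -> 110 (3 bits)
  8 -> 111111110 (9 bits)
  11 -> 111111111110 (12 bits)
  8 -> 111111110 (9 bits)
Total length = 3 + 9 + 12 + 9 = 33 bits.

Unary([2, 8, 11, 8]) = 110111111110111111111110111111110 (33 bits)


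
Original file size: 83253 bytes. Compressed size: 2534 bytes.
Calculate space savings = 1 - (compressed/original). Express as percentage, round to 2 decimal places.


ratio = compressed/original = 2534/83253 = 0.030437
savings = 1 - ratio = 1 - 0.030437 = 0.969563
as a percentage: 0.969563 * 100 = 96.96%

Space savings = 1 - 2534/83253 = 96.96%


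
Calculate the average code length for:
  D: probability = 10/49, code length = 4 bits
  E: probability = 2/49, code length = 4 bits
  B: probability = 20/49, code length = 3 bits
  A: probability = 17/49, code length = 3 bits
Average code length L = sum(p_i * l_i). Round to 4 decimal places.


Weighted contributions p_i * l_i:
  D: (10/49) * 4 = 40/49
  E: (2/49) * 4 = 8/49
  B: (20/49) * 3 = 60/49
  A: (17/49) * 3 = 51/49
Sum = (40 + 8 + 60 + 51)/49 = 159/49

L = 159/49 = 3.2449 bits/symbol


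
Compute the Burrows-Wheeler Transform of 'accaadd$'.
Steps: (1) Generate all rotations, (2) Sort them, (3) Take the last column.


Rotations (sorted):
  0: $accaadd -> last char: d
  1: aadd$acc -> last char: c
  2: accaadd$ -> last char: $
  3: add$acca -> last char: a
  4: caadd$ac -> last char: c
  5: ccaadd$a -> last char: a
  6: d$accaad -> last char: d
  7: dd$accaa -> last char: a


BWT = dc$acada


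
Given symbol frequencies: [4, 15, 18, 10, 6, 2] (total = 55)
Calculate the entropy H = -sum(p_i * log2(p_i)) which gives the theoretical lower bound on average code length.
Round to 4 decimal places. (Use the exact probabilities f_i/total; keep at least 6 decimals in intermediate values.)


Per-symbol terms -p_i * log2(p_i) with p_i = f_i/55:
  p = 4/55 = 0.072727: log2(p) = -3.781360, -p*log2(p) = 0.275008
  p = 15/55 = 0.272727: log2(p) = -1.874469, -p*log2(p) = 0.511219
  p = 18/55 = 0.327273: log2(p) = -1.611435, -p*log2(p) = 0.527379
  p = 10/55 = 0.181818: log2(p) = -2.459432, -p*log2(p) = 0.447169
  p = 6/55 = 0.109091: log2(p) = -3.196397, -p*log2(p) = 0.348698
  p = 2/55 = 0.036364: log2(p) = -4.781360, -p*log2(p) = 0.173868
H = 0.275008 + 0.511219 + 0.527379 + 0.447169 + 0.348698 + 0.173868 = 2.283341

H = 2.2833 bits/symbol


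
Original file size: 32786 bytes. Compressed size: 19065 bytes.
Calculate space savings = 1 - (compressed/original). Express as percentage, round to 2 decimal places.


ratio = compressed/original = 19065/32786 = 0.581498
savings = 1 - ratio = 1 - 0.581498 = 0.418502
as a percentage: 0.418502 * 100 = 41.85%

Space savings = 1 - 19065/32786 = 41.85%


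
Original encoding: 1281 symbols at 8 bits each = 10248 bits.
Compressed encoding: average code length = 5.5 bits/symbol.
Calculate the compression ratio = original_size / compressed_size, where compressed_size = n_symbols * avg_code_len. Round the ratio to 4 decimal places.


original_size = n_symbols * orig_bits = 1281 * 8 = 10248 bits
compressed_size = n_symbols * avg_code_len = 1281 * 5.5 = 7045.5 bits
ratio = original_size / compressed_size = 10248 / 7045.5 = 1.4545

Compression ratio = 1.4545


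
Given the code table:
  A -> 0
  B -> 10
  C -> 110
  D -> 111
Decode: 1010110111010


Decoding:
10 -> B
10 -> B
110 -> C
111 -> D
0 -> A
10 -> B


Result: BBCDAB


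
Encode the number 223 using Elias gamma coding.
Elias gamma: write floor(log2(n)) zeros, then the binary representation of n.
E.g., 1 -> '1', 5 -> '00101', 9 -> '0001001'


num_bits = floor(log2(223)) + 1 = 8
leading_zeros = num_bits - 1 = 7
binary(223) = 11011111

Elias gamma(223) = '0000000' + '11011111' = 000000011011111 (15 bits)


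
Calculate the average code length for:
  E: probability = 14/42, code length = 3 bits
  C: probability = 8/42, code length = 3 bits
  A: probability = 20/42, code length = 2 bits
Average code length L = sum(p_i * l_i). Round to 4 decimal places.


Weighted contributions p_i * l_i:
  E: (14/42) * 3 = 42/42
  C: (8/42) * 3 = 24/42
  A: (20/42) * 2 = 40/42
Sum = (42 + 24 + 40)/42 = 106/42

L = 106/42 = 2.5238 bits/symbol


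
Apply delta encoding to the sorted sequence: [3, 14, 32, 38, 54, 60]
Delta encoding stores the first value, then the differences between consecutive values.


First value: 3
Deltas:
  14 - 3 = 11
  32 - 14 = 18
  38 - 32 = 6
  54 - 38 = 16
  60 - 54 = 6


Delta encoded: [3, 11, 18, 6, 16, 6]


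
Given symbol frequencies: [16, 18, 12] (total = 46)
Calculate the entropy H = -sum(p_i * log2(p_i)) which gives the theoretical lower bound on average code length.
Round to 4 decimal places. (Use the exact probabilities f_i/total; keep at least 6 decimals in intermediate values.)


Per-symbol terms -p_i * log2(p_i) with p_i = f_i/46:
  p = 16/46 = 0.347826: log2(p) = -1.523562, -p*log2(p) = 0.529935
  p = 18/46 = 0.391304: log2(p) = -1.353637, -p*log2(p) = 0.529684
  p = 12/46 = 0.260870: log2(p) = -1.938599, -p*log2(p) = 0.505722
H = 0.529935 + 0.529684 + 0.505722 = 1.565341

H = 1.5653 bits/symbol


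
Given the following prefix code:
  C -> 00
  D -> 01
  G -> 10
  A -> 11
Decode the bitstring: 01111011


Decoding step by step:
Bits 01 -> D
Bits 11 -> A
Bits 10 -> G
Bits 11 -> A


Decoded message: DAGA


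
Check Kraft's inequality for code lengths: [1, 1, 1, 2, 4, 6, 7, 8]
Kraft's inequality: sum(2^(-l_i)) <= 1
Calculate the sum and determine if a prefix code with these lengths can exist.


Sum = 2^(-1) + 2^(-1) + 2^(-1) + 2^(-2) + 2^(-4) + 2^(-6) + 2^(-7) + 2^(-8)
    = 0.5 + 0.5 + 0.5 + 0.25 + 0.0625 + 0.015625 + 0.0078125 + 0.00390625
    = 471/256 = 1.83984375
Since 1.83984375 > 1, Kraft's inequality is NOT satisfied.
A prefix code with these lengths CANNOT exist.

Kraft sum = 1.83984375. Not satisfied.


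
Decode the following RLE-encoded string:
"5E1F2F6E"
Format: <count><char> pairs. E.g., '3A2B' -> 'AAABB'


Expanding each <count><char> pair:
  5E -> 'EEEEE'
  1F -> 'F'
  2F -> 'FF'
  6E -> 'EEEEEE'

Decoded = EEEEEFFFEEEEEE


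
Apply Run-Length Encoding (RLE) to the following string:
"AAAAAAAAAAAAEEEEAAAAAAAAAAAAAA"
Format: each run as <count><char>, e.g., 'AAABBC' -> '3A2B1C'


Scanning runs left to right:
  i=0: run of 'A' x 12 -> '12A'
  i=12: run of 'E' x 4 -> '4E'
  i=16: run of 'A' x 14 -> '14A'

RLE = 12A4E14A


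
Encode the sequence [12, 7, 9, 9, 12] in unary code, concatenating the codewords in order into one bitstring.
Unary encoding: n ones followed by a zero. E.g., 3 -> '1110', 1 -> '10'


Encode each number as n ones followed by a terminating 0:
  12 -> 1111111111110 (13 bits)
  7 -> 11111110 (8 bits)
  9 -> 1111111110 (10 bits)
  9 -> 1111111110 (10 bits)
  12 -> 1111111111110 (13 bits)
Total length = 13 + 8 + 10 + 10 + 13 = 54 bits.

Unary([12, 7, 9, 9, 12]) = 111111111111011111110111111111011111111101111111111110 (54 bits)


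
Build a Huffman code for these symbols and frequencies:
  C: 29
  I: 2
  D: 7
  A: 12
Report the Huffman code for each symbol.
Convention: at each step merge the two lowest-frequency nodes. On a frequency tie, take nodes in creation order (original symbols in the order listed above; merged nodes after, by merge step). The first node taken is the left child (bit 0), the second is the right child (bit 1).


Huffman tree construction:
Step 1: Merge I(2) + D(7) = 9
Step 2: Merge (I+D)(9) + A(12) = 21
Step 3: Merge ((I+D)+A)(21) + C(29) = 50
Read each symbol's code off the tree from the root (left child = 0, right child = 1).

Codes:
  C: 1 (length 1)
  I: 000 (length 3)
  D: 001 (length 3)
  A: 01 (length 2)
Average code length: 80/50 = 1.6000 bits/symbol


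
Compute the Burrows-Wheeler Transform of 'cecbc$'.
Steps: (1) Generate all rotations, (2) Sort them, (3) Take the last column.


Rotations (sorted):
  0: $cecbc -> last char: c
  1: bc$cec -> last char: c
  2: c$cecb -> last char: b
  3: cbc$ce -> last char: e
  4: cecbc$ -> last char: $
  5: ecbc$c -> last char: c


BWT = ccbe$c


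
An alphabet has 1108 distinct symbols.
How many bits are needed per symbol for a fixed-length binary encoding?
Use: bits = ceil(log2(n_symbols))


log2(1108) = 10.1137
Bracket: 2^10 = 1024 < 1108 <= 2^11 = 2048
So ceil(log2(1108)) = 11

bits = ceil(log2(1108)) = ceil(10.1137) = 11 bits


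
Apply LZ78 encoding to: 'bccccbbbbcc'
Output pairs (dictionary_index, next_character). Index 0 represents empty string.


LZ78 encoding steps:
Dictionary: {0: ''}
Step 1: w='' (idx 0), next='b' -> output (0, 'b'), add 'b' as idx 1
Step 2: w='' (idx 0), next='c' -> output (0, 'c'), add 'c' as idx 2
Step 3: w='c' (idx 2), next='c' -> output (2, 'c'), add 'cc' as idx 3
Step 4: w='c' (idx 2), next='b' -> output (2, 'b'), add 'cb' as idx 4
Step 5: w='b' (idx 1), next='b' -> output (1, 'b'), add 'bb' as idx 5
Step 6: w='b' (idx 1), next='c' -> output (1, 'c'), add 'bc' as idx 6
Step 7: w='c' (idx 2), end of input -> output (2, '')


Encoded: [(0, 'b'), (0, 'c'), (2, 'c'), (2, 'b'), (1, 'b'), (1, 'c'), (2, '')]


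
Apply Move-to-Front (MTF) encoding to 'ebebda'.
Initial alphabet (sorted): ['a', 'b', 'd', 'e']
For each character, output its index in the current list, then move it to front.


MTF encoding:
'e': index 3 in ['a', 'b', 'd', 'e'] -> ['e', 'a', 'b', 'd']
'b': index 2 in ['e', 'a', 'b', 'd'] -> ['b', 'e', 'a', 'd']
'e': index 1 in ['b', 'e', 'a', 'd'] -> ['e', 'b', 'a', 'd']
'b': index 1 in ['e', 'b', 'a', 'd'] -> ['b', 'e', 'a', 'd']
'd': index 3 in ['b', 'e', 'a', 'd'] -> ['d', 'b', 'e', 'a']
'a': index 3 in ['d', 'b', 'e', 'a'] -> ['a', 'd', 'b', 'e']


Output: [3, 2, 1, 1, 3, 3]


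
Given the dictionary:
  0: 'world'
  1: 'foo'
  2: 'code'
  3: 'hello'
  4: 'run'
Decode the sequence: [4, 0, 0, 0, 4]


Look up each index in the dictionary:
  4 -> 'run'
  0 -> 'world'
  0 -> 'world'
  0 -> 'world'
  4 -> 'run'

Decoded: "run world world world run"


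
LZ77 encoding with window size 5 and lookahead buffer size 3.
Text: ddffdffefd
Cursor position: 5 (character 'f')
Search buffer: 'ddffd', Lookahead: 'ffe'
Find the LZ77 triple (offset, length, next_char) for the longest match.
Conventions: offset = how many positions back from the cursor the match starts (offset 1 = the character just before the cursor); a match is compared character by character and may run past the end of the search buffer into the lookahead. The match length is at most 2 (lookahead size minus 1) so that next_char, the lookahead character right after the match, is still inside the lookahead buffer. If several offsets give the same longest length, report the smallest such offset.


Try each offset into the search buffer:
  offset=1 (pos 4, char 'd'): match length 0
  offset=2 (pos 3, char 'f'): match length 1
  offset=3 (pos 2, char 'f'): match length 2
  offset=4 (pos 1, char 'd'): match length 0
  offset=5 (pos 0, char 'd'): match length 0
Longest match has length 2 at offset 3.
next_char = character at position 5 + 2 = 7 -> 'e'

Best match: offset=3, length=2 (matching 'ff' starting at position 2)
LZ77 triple: (3, 2, 'e')


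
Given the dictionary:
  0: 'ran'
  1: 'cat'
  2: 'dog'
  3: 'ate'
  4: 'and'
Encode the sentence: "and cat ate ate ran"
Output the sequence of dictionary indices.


Look up each word in the dictionary:
  'and' -> 4
  'cat' -> 1
  'ate' -> 3
  'ate' -> 3
  'ran' -> 0

Encoded: [4, 1, 3, 3, 0]


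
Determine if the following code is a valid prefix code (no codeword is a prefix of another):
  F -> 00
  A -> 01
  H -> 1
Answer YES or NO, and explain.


Checking each pair (does one codeword prefix another?):
  F='00' vs A='01': no prefix
  F='00' vs H='1': no prefix
  A='01' vs F='00': no prefix
  A='01' vs H='1': no prefix
  H='1' vs F='00': no prefix
  H='1' vs A='01': no prefix
No violation found over all pairs.

YES -- this is a valid prefix code. No codeword is a prefix of any other codeword.


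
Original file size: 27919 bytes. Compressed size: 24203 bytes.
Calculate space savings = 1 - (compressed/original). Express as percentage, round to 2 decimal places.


ratio = compressed/original = 24203/27919 = 0.866901
savings = 1 - ratio = 1 - 0.866901 = 0.133099
as a percentage: 0.133099 * 100 = 13.31%

Space savings = 1 - 24203/27919 = 13.31%


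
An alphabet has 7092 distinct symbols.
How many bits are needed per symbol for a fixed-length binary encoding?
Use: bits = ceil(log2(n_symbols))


log2(7092) = 12.792
Bracket: 2^12 = 4096 < 7092 <= 2^13 = 8192
So ceil(log2(7092)) = 13

bits = ceil(log2(7092)) = ceil(12.792) = 13 bits


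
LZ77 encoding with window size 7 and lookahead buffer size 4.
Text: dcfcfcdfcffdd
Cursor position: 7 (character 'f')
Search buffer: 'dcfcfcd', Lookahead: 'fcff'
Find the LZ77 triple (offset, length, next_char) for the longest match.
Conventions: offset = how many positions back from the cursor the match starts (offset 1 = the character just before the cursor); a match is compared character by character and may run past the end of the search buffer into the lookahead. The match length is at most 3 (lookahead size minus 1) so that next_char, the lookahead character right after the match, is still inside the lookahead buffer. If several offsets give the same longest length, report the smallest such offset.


Try each offset into the search buffer:
  offset=1 (pos 6, char 'd'): match length 0
  offset=2 (pos 5, char 'c'): match length 0
  offset=3 (pos 4, char 'f'): match length 2
  offset=4 (pos 3, char 'c'): match length 0
  offset=5 (pos 2, char 'f'): match length 3
  offset=6 (pos 1, char 'c'): match length 0
  offset=7 (pos 0, char 'd'): match length 0
Longest match has length 3 at offset 5.
next_char = character at position 7 + 3 = 10 -> 'f'

Best match: offset=5, length=3 (matching 'fcf' starting at position 2)
LZ77 triple: (5, 3, 'f')


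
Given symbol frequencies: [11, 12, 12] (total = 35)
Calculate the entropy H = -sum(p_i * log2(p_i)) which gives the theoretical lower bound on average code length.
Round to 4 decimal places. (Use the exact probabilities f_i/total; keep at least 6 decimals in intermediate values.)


Per-symbol terms -p_i * log2(p_i) with p_i = f_i/35:
  p = 11/35 = 0.314286: log2(p) = -1.669851, -p*log2(p) = 0.524810
  p = 12/35 = 0.342857: log2(p) = -1.544321, -p*log2(p) = 0.529481
  p = 12/35 = 0.342857: log2(p) = -1.544321, -p*log2(p) = 0.529481
H = 0.524810 + 0.529481 + 0.529481 = 1.583772

H = 1.5838 bits/symbol


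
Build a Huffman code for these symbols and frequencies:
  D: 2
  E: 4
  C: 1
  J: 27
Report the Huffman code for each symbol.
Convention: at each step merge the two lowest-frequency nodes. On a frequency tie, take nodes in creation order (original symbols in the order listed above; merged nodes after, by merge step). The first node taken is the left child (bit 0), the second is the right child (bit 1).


Huffman tree construction:
Step 1: Merge C(1) + D(2) = 3
Step 2: Merge (C+D)(3) + E(4) = 7
Step 3: Merge ((C+D)+E)(7) + J(27) = 34
Read each symbol's code off the tree from the root (left child = 0, right child = 1).

Codes:
  D: 001 (length 3)
  E: 01 (length 2)
  C: 000 (length 3)
  J: 1 (length 1)
Average code length: 44/34 = 1.2941 bits/symbol


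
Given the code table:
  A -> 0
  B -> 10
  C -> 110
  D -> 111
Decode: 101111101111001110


Decoding:
10 -> B
111 -> D
110 -> C
111 -> D
10 -> B
0 -> A
111 -> D
0 -> A


Result: BDCDBADA


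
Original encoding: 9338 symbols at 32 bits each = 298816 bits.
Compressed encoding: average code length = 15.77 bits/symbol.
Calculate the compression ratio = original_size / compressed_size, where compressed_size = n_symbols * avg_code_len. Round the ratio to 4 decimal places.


original_size = n_symbols * orig_bits = 9338 * 32 = 298816 bits
compressed_size = n_symbols * avg_code_len = 9338 * 15.77 = 147260.26 bits
ratio = original_size / compressed_size = 298816 / 147260.26 = 2.0292

Compression ratio = 2.0292


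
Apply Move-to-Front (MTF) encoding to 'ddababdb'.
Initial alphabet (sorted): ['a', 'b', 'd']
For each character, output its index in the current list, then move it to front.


MTF encoding:
'd': index 2 in ['a', 'b', 'd'] -> ['d', 'a', 'b']
'd': index 0 in ['d', 'a', 'b'] -> ['d', 'a', 'b']
'a': index 1 in ['d', 'a', 'b'] -> ['a', 'd', 'b']
'b': index 2 in ['a', 'd', 'b'] -> ['b', 'a', 'd']
'a': index 1 in ['b', 'a', 'd'] -> ['a', 'b', 'd']
'b': index 1 in ['a', 'b', 'd'] -> ['b', 'a', 'd']
'd': index 2 in ['b', 'a', 'd'] -> ['d', 'b', 'a']
'b': index 1 in ['d', 'b', 'a'] -> ['b', 'd', 'a']


Output: [2, 0, 1, 2, 1, 1, 2, 1]


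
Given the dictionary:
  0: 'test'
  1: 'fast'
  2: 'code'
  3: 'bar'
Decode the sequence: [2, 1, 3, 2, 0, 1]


Look up each index in the dictionary:
  2 -> 'code'
  1 -> 'fast'
  3 -> 'bar'
  2 -> 'code'
  0 -> 'test'
  1 -> 'fast'

Decoded: "code fast bar code test fast"


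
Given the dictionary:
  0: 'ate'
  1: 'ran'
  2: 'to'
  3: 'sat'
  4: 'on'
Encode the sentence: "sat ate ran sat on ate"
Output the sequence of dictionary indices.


Look up each word in the dictionary:
  'sat' -> 3
  'ate' -> 0
  'ran' -> 1
  'sat' -> 3
  'on' -> 4
  'ate' -> 0

Encoded: [3, 0, 1, 3, 4, 0]


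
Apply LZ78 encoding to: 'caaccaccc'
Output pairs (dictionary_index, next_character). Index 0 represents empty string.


LZ78 encoding steps:
Dictionary: {0: ''}
Step 1: w='' (idx 0), next='c' -> output (0, 'c'), add 'c' as idx 1
Step 2: w='' (idx 0), next='a' -> output (0, 'a'), add 'a' as idx 2
Step 3: w='a' (idx 2), next='c' -> output (2, 'c'), add 'ac' as idx 3
Step 4: w='c' (idx 1), next='a' -> output (1, 'a'), add 'ca' as idx 4
Step 5: w='c' (idx 1), next='c' -> output (1, 'c'), add 'cc' as idx 5
Step 6: w='c' (idx 1), end of input -> output (1, '')


Encoded: [(0, 'c'), (0, 'a'), (2, 'c'), (1, 'a'), (1, 'c'), (1, '')]


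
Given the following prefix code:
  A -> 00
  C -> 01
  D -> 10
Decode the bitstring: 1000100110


Decoding step by step:
Bits 10 -> D
Bits 00 -> A
Bits 10 -> D
Bits 01 -> C
Bits 10 -> D


Decoded message: DADCD


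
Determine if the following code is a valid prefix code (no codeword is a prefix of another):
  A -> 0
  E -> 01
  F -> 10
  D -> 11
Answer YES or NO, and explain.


Checking each pair (does one codeword prefix another?):
  A='0' vs E='01': prefix -- VIOLATION

NO -- this is NOT a valid prefix code. A (0) is a prefix of E (01).


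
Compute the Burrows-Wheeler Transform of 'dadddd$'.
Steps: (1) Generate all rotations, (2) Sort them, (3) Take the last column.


Rotations (sorted):
  0: $dadddd -> last char: d
  1: adddd$d -> last char: d
  2: d$daddd -> last char: d
  3: dadddd$ -> last char: $
  4: dd$dadd -> last char: d
  5: ddd$dad -> last char: d
  6: dddd$da -> last char: a


BWT = ddd$dda


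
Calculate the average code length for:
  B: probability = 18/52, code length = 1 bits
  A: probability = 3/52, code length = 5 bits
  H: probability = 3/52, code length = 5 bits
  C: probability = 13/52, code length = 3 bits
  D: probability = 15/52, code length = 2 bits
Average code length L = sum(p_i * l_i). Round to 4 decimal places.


Weighted contributions p_i * l_i:
  B: (18/52) * 1 = 18/52
  A: (3/52) * 5 = 15/52
  H: (3/52) * 5 = 15/52
  C: (13/52) * 3 = 39/52
  D: (15/52) * 2 = 30/52
Sum = (18 + 15 + 15 + 39 + 30)/52 = 117/52

L = 117/52 = 2.2500 bits/symbol


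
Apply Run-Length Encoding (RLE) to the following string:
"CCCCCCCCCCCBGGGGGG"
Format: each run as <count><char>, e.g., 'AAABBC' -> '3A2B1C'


Scanning runs left to right:
  i=0: run of 'C' x 11 -> '11C'
  i=11: run of 'B' x 1 -> '1B'
  i=12: run of 'G' x 6 -> '6G'

RLE = 11C1B6G


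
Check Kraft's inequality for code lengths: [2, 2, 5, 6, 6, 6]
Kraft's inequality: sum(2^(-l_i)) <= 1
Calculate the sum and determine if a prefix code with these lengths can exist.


Sum = 2^(-2) + 2^(-2) + 2^(-5) + 2^(-6) + 2^(-6) + 2^(-6)
    = 0.25 + 0.25 + 0.03125 + 0.015625 + 0.015625 + 0.015625
    = 37/64 = 0.578125
Since 0.578125 <= 1, Kraft's inequality IS satisfied.
A prefix code with these lengths CAN exist.

Kraft sum = 0.578125. Satisfied.


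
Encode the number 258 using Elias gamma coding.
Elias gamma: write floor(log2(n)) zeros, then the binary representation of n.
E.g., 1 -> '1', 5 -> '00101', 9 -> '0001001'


num_bits = floor(log2(258)) + 1 = 9
leading_zeros = num_bits - 1 = 8
binary(258) = 100000010

Elias gamma(258) = '00000000' + '100000010' = 00000000100000010 (17 bits)


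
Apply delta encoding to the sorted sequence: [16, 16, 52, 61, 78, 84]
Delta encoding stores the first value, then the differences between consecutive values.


First value: 16
Deltas:
  16 - 16 = 0
  52 - 16 = 36
  61 - 52 = 9
  78 - 61 = 17
  84 - 78 = 6


Delta encoded: [16, 0, 36, 9, 17, 6]


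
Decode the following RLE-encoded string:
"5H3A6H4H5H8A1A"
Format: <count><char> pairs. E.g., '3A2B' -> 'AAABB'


Expanding each <count><char> pair:
  5H -> 'HHHHH'
  3A -> 'AAA'
  6H -> 'HHHHHH'
  4H -> 'HHHH'
  5H -> 'HHHHH'
  8A -> 'AAAAAAAA'
  1A -> 'A'

Decoded = HHHHHAAAHHHHHHHHHHHHHHHAAAAAAAAA


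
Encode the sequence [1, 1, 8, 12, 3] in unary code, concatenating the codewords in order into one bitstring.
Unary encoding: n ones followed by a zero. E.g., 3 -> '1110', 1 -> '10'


Encode each number as n ones followed by a terminating 0:
  1 -> 10 (2 bits)
  1 -> 10 (2 bits)
  8 -> 111111110 (9 bits)
  12 -> 1111111111110 (13 bits)
  3 -> 1110 (4 bits)
Total length = 2 + 2 + 9 + 13 + 4 = 30 bits.

Unary([1, 1, 8, 12, 3]) = 101011111111011111111111101110 (30 bits)


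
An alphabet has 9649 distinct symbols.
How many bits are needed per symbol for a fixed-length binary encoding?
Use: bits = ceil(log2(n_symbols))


log2(9649) = 13.2362
Bracket: 2^13 = 8192 < 9649 <= 2^14 = 16384
So ceil(log2(9649)) = 14

bits = ceil(log2(9649)) = ceil(13.2362) = 14 bits


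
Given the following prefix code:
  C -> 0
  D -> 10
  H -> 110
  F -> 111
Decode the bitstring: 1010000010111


Decoding step by step:
Bits 10 -> D
Bits 10 -> D
Bits 0 -> C
Bits 0 -> C
Bits 0 -> C
Bits 0 -> C
Bits 10 -> D
Bits 111 -> F


Decoded message: DDCCCCDF


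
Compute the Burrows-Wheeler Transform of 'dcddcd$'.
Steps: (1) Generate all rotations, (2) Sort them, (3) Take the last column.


Rotations (sorted):
  0: $dcddcd -> last char: d
  1: cd$dcdd -> last char: d
  2: cddcd$d -> last char: d
  3: d$dcddc -> last char: c
  4: dcd$dcd -> last char: d
  5: dcddcd$ -> last char: $
  6: ddcd$dc -> last char: c


BWT = dddcd$c


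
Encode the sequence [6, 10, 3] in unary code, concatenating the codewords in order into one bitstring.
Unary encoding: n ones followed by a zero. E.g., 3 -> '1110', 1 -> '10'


Encode each number as n ones followed by a terminating 0:
  6 -> 1111110 (7 bits)
  10 -> 11111111110 (11 bits)
  3 -> 1110 (4 bits)
Total length = 7 + 11 + 4 = 22 bits.

Unary([6, 10, 3]) = 1111110111111111101110 (22 bits)


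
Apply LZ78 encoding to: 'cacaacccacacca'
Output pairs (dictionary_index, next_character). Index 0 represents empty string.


LZ78 encoding steps:
Dictionary: {0: ''}
Step 1: w='' (idx 0), next='c' -> output (0, 'c'), add 'c' as idx 1
Step 2: w='' (idx 0), next='a' -> output (0, 'a'), add 'a' as idx 2
Step 3: w='c' (idx 1), next='a' -> output (1, 'a'), add 'ca' as idx 3
Step 4: w='a' (idx 2), next='c' -> output (2, 'c'), add 'ac' as idx 4
Step 5: w='c' (idx 1), next='c' -> output (1, 'c'), add 'cc' as idx 5
Step 6: w='ac' (idx 4), next='a' -> output (4, 'a'), add 'aca' as idx 6
Step 7: w='cc' (idx 5), next='a' -> output (5, 'a'), add 'cca' as idx 7


Encoded: [(0, 'c'), (0, 'a'), (1, 'a'), (2, 'c'), (1, 'c'), (4, 'a'), (5, 'a')]


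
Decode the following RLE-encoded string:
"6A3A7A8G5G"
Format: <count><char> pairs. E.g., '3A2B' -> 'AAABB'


Expanding each <count><char> pair:
  6A -> 'AAAAAA'
  3A -> 'AAA'
  7A -> 'AAAAAAA'
  8G -> 'GGGGGGGG'
  5G -> 'GGGGG'

Decoded = AAAAAAAAAAAAAAAAGGGGGGGGGGGGG


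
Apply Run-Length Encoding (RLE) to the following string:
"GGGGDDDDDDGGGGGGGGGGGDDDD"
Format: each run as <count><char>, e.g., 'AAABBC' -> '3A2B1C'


Scanning runs left to right:
  i=0: run of 'G' x 4 -> '4G'
  i=4: run of 'D' x 6 -> '6D'
  i=10: run of 'G' x 11 -> '11G'
  i=21: run of 'D' x 4 -> '4D'

RLE = 4G6D11G4D


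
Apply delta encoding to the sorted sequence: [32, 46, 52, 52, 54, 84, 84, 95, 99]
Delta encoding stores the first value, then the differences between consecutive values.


First value: 32
Deltas:
  46 - 32 = 14
  52 - 46 = 6
  52 - 52 = 0
  54 - 52 = 2
  84 - 54 = 30
  84 - 84 = 0
  95 - 84 = 11
  99 - 95 = 4


Delta encoded: [32, 14, 6, 0, 2, 30, 0, 11, 4]


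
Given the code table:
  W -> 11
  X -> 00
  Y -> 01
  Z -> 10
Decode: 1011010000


Decoding:
10 -> Z
11 -> W
01 -> Y
00 -> X
00 -> X


Result: ZWYXX


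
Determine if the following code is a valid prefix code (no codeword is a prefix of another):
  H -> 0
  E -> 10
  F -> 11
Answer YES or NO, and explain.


Checking each pair (does one codeword prefix another?):
  H='0' vs E='10': no prefix
  H='0' vs F='11': no prefix
  E='10' vs H='0': no prefix
  E='10' vs F='11': no prefix
  F='11' vs H='0': no prefix
  F='11' vs E='10': no prefix
No violation found over all pairs.

YES -- this is a valid prefix code. No codeword is a prefix of any other codeword.


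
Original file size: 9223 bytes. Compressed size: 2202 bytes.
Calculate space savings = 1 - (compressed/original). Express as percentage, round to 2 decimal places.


ratio = compressed/original = 2202/9223 = 0.238751
savings = 1 - ratio = 1 - 0.238751 = 0.761249
as a percentage: 0.761249 * 100 = 76.12%

Space savings = 1 - 2202/9223 = 76.12%


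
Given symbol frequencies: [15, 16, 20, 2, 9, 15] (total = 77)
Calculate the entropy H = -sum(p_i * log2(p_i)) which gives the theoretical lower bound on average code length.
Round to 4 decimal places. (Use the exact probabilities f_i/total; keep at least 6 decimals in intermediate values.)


Per-symbol terms -p_i * log2(p_i) with p_i = f_i/77:
  p = 15/77 = 0.194805: log2(p) = -2.359896, -p*log2(p) = 0.459720
  p = 16/77 = 0.207792: log2(p) = -2.266787, -p*log2(p) = 0.471021
  p = 20/77 = 0.259740: log2(p) = -1.944858, -p*log2(p) = 0.505158
  p = 2/77 = 0.025974: log2(p) = -5.266787, -p*log2(p) = 0.136800
  p = 9/77 = 0.116883: log2(p) = -3.096862, -p*log2(p) = 0.361971
  p = 15/77 = 0.194805: log2(p) = -2.359896, -p*log2(p) = 0.459720
H = 0.459720 + 0.471021 + 0.505158 + 0.136800 + 0.361971 + 0.459720 = 2.394390

H = 2.3944 bits/symbol


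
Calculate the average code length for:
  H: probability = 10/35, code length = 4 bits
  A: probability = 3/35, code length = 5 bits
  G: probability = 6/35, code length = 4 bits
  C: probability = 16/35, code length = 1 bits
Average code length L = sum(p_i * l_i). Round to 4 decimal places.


Weighted contributions p_i * l_i:
  H: (10/35) * 4 = 40/35
  A: (3/35) * 5 = 15/35
  G: (6/35) * 4 = 24/35
  C: (16/35) * 1 = 16/35
Sum = (40 + 15 + 24 + 16)/35 = 95/35

L = 95/35 = 2.7143 bits/symbol


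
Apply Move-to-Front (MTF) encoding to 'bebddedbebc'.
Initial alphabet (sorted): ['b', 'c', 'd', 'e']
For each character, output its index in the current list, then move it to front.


MTF encoding:
'b': index 0 in ['b', 'c', 'd', 'e'] -> ['b', 'c', 'd', 'e']
'e': index 3 in ['b', 'c', 'd', 'e'] -> ['e', 'b', 'c', 'd']
'b': index 1 in ['e', 'b', 'c', 'd'] -> ['b', 'e', 'c', 'd']
'd': index 3 in ['b', 'e', 'c', 'd'] -> ['d', 'b', 'e', 'c']
'd': index 0 in ['d', 'b', 'e', 'c'] -> ['d', 'b', 'e', 'c']
'e': index 2 in ['d', 'b', 'e', 'c'] -> ['e', 'd', 'b', 'c']
'd': index 1 in ['e', 'd', 'b', 'c'] -> ['d', 'e', 'b', 'c']
'b': index 2 in ['d', 'e', 'b', 'c'] -> ['b', 'd', 'e', 'c']
'e': index 2 in ['b', 'd', 'e', 'c'] -> ['e', 'b', 'd', 'c']
'b': index 1 in ['e', 'b', 'd', 'c'] -> ['b', 'e', 'd', 'c']
'c': index 3 in ['b', 'e', 'd', 'c'] -> ['c', 'b', 'e', 'd']


Output: [0, 3, 1, 3, 0, 2, 1, 2, 2, 1, 3]


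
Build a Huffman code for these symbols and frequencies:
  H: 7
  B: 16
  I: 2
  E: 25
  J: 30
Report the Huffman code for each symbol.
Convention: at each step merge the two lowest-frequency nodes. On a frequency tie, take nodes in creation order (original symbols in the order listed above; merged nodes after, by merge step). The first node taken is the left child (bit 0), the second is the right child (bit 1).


Huffman tree construction:
Step 1: Merge I(2) + H(7) = 9
Step 2: Merge (I+H)(9) + B(16) = 25
Step 3: Merge E(25) + ((I+H)+B)(25) = 50
Step 4: Merge J(30) + (E+((I+H)+B))(50) = 80
Read each symbol's code off the tree from the root (left child = 0, right child = 1).

Codes:
  H: 1101 (length 4)
  B: 111 (length 3)
  I: 1100 (length 4)
  E: 10 (length 2)
  J: 0 (length 1)
Average code length: 164/80 = 2.0500 bits/symbol


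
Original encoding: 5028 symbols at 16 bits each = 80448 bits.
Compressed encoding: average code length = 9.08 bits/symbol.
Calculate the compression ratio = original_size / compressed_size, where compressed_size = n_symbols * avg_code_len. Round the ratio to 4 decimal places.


original_size = n_symbols * orig_bits = 5028 * 16 = 80448 bits
compressed_size = n_symbols * avg_code_len = 5028 * 9.08 = 45654.24 bits
ratio = original_size / compressed_size = 80448 / 45654.24 = 1.7621

Compression ratio = 1.7621


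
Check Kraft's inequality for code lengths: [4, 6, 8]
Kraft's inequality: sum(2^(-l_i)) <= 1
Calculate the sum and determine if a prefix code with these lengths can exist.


Sum = 2^(-4) + 2^(-6) + 2^(-8)
    = 0.0625 + 0.015625 + 0.00390625
    = 21/256 = 0.08203125
Since 0.08203125 <= 1, Kraft's inequality IS satisfied.
A prefix code with these lengths CAN exist.

Kraft sum = 0.08203125. Satisfied.


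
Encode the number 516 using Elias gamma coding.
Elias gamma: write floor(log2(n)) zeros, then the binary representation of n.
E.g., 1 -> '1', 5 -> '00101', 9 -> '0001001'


num_bits = floor(log2(516)) + 1 = 10
leading_zeros = num_bits - 1 = 9
binary(516) = 1000000100

Elias gamma(516) = '000000000' + '1000000100' = 0000000001000000100 (19 bits)


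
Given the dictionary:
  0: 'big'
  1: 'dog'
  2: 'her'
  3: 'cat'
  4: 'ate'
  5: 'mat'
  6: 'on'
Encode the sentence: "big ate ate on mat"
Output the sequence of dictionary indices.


Look up each word in the dictionary:
  'big' -> 0
  'ate' -> 4
  'ate' -> 4
  'on' -> 6
  'mat' -> 5

Encoded: [0, 4, 4, 6, 5]


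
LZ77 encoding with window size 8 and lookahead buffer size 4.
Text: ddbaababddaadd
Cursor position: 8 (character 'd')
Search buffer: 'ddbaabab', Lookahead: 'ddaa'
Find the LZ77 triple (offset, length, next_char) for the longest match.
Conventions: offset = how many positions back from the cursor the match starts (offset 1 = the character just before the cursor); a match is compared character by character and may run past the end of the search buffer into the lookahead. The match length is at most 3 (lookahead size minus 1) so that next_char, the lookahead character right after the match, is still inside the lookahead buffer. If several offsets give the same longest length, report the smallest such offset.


Try each offset into the search buffer:
  offset=1 (pos 7, char 'b'): match length 0
  offset=2 (pos 6, char 'a'): match length 0
  offset=3 (pos 5, char 'b'): match length 0
  offset=4 (pos 4, char 'a'): match length 0
  offset=5 (pos 3, char 'a'): match length 0
  offset=6 (pos 2, char 'b'): match length 0
  offset=7 (pos 1, char 'd'): match length 1
  offset=8 (pos 0, char 'd'): match length 2
Longest match has length 2 at offset 8.
next_char = character at position 8 + 2 = 10 -> 'a'

Best match: offset=8, length=2 (matching 'dd' starting at position 0)
LZ77 triple: (8, 2, 'a')


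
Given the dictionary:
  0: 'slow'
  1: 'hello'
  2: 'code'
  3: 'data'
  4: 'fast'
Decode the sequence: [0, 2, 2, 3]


Look up each index in the dictionary:
  0 -> 'slow'
  2 -> 'code'
  2 -> 'code'
  3 -> 'data'

Decoded: "slow code code data"


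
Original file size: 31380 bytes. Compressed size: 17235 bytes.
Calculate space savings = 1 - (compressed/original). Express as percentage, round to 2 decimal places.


ratio = compressed/original = 17235/31380 = 0.549235
savings = 1 - ratio = 1 - 0.549235 = 0.450765
as a percentage: 0.450765 * 100 = 45.08%

Space savings = 1 - 17235/31380 = 45.08%


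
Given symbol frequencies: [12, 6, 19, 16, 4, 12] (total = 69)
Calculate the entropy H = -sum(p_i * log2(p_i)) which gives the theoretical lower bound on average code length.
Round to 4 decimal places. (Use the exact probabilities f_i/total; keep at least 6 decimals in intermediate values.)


Per-symbol terms -p_i * log2(p_i) with p_i = f_i/69:
  p = 12/69 = 0.173913: log2(p) = -2.523562, -p*log2(p) = 0.438880
  p = 6/69 = 0.086957: log2(p) = -3.523562, -p*log2(p) = 0.306397
  p = 19/69 = 0.275362: log2(p) = -1.860597, -p*log2(p) = 0.512338
  p = 16/69 = 0.231884: log2(p) = -2.108524, -p*log2(p) = 0.488933
  p = 4/69 = 0.057971: log2(p) = -4.108524, -p*log2(p) = 0.238175
  p = 12/69 = 0.173913: log2(p) = -2.523562, -p*log2(p) = 0.438880
H = 0.438880 + 0.306397 + 0.512338 + 0.488933 + 0.238175 + 0.438880 = 2.423603

H = 2.4236 bits/symbol


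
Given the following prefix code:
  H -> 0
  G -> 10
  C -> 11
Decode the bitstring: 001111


Decoding step by step:
Bits 0 -> H
Bits 0 -> H
Bits 11 -> C
Bits 11 -> C


Decoded message: HHCC
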